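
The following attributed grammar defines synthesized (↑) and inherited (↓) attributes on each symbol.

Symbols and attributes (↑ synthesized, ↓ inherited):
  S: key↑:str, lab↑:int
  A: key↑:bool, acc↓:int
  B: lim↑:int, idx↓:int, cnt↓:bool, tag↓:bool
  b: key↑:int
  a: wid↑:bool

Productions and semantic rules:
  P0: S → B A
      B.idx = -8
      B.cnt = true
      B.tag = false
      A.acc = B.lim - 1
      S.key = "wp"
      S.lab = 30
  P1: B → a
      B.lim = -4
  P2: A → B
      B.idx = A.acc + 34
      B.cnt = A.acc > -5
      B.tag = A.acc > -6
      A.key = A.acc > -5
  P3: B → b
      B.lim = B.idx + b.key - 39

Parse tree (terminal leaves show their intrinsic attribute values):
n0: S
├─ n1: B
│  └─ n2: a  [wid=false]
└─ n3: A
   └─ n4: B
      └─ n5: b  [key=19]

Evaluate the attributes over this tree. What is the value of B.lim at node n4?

9

1. n1.idx = -8  [-8]
2. n1.cnt = true  [true]
3. n1.tag = false  [false]
4. n2.wid = false  [terminal]
5. n1.lim = -4  [-4]
6. n3.acc = -5  [B.lim - 1]
7. n4.idx = 29  [A.acc + 34]
8. n4.cnt = false  [A.acc > -5]
9. n4.tag = true  [A.acc > -6]
10. n5.key = 19  [terminal]
11. n4.lim = 9  [B.idx + b.key - 39]
12. n3.key = false  [A.acc > -5]
13. n0.key = "wp"  ["wp"]
14. n0.lab = 30  [30]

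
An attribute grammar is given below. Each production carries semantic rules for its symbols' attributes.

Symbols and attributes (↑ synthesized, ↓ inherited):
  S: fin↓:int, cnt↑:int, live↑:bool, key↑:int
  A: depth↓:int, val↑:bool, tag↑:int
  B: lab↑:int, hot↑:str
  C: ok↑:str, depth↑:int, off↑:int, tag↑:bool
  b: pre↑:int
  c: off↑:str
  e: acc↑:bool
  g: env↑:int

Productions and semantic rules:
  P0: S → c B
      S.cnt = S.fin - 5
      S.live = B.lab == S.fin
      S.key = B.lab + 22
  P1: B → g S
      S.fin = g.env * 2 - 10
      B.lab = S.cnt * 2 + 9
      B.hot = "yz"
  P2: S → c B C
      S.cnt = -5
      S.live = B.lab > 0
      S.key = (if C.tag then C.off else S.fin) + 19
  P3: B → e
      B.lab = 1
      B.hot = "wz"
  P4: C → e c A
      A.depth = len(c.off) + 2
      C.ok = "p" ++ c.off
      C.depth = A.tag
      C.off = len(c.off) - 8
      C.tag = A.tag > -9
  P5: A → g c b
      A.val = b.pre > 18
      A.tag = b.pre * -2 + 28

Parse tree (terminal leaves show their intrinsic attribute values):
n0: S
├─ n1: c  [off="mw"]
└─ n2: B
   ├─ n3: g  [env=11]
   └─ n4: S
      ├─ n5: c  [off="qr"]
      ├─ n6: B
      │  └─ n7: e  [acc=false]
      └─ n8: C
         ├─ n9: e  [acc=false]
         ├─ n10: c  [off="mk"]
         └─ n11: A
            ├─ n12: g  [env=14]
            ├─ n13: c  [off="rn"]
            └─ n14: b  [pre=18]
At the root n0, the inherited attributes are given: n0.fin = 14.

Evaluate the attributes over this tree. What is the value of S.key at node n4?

13

1. n0.fin = 14  [given at root]
2. n1.off = "mw"  [terminal]
3. n3.env = 11  [terminal]
4. n4.fin = 12  [g.env * 2 - 10]
5. n5.off = "qr"  [terminal]
6. n7.acc = false  [terminal]
7. n6.lab = 1  [1]
8. n6.hot = "wz"  ["wz"]
9. n9.acc = false  [terminal]
10. n10.off = "mk"  [terminal]
11. n11.depth = 4  [len(c.off) + 2]
12. n12.env = 14  [terminal]
13. n13.off = "rn"  [terminal]
14. n14.pre = 18  [terminal]
15. n11.val = false  [b.pre > 18]
16. n11.tag = -8  [b.pre * -2 + 28]
17. n8.ok = "pmk"  ["p" ++ c.off]
18. n8.depth = -8  [A.tag]
19. n8.off = -6  [len(c.off) - 8]
20. n8.tag = true  [A.tag > -9]
21. n4.cnt = -5  [-5]
22. n4.live = true  [B.lab > 0]
23. n4.key = 13  [(if C.tag then C.off else S.fin) + 19]
24. n2.lab = -1  [S.cnt * 2 + 9]
25. n2.hot = "yz"  ["yz"]
26. n0.cnt = 9  [S.fin - 5]
27. n0.live = false  [B.lab == S.fin]
28. n0.key = 21  [B.lab + 22]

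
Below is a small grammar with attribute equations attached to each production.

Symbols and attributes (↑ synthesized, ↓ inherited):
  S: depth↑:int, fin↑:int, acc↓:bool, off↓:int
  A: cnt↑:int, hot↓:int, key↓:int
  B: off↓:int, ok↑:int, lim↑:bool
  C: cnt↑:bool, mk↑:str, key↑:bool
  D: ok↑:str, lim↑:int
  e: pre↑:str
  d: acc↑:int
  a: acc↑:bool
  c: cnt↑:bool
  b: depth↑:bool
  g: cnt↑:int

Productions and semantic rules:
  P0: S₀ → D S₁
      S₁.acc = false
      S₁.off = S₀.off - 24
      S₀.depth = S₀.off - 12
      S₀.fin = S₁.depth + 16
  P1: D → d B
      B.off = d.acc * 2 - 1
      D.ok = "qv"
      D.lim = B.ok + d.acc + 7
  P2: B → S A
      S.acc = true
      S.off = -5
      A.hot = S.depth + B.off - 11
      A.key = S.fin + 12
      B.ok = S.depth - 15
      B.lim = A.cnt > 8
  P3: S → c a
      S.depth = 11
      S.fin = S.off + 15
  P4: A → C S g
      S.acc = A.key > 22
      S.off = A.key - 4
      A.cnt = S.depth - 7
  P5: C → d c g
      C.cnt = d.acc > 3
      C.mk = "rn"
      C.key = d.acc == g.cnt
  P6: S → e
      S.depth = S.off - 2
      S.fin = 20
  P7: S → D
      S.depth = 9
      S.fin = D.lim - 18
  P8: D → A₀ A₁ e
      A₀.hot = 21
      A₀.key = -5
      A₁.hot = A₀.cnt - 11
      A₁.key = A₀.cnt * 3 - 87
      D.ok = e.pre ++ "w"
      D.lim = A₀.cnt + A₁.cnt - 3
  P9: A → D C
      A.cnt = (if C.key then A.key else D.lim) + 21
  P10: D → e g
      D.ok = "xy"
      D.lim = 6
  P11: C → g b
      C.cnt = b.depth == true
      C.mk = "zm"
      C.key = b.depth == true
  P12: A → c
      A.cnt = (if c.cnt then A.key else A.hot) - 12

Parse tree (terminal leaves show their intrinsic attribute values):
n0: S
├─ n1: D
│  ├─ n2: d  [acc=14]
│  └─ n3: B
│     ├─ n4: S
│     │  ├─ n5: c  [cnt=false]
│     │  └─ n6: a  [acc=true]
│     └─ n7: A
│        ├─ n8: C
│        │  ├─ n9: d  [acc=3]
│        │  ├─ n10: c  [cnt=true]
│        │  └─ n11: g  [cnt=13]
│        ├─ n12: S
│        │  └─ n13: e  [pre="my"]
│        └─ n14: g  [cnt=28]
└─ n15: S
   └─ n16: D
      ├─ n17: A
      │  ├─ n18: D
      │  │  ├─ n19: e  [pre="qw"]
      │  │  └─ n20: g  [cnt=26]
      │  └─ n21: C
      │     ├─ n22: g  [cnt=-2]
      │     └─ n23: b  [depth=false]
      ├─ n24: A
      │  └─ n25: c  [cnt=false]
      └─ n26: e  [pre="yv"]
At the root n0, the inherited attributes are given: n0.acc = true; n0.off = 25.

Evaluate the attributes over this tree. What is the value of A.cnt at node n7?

1. n0.acc = true  [given at root]
2. n0.off = 25  [given at root]
3. n2.acc = 14  [terminal]
4. n3.off = 27  [d.acc * 2 - 1]
5. n4.acc = true  [true]
6. n4.off = -5  [-5]
7. n5.cnt = false  [terminal]
8. n6.acc = true  [terminal]
9. n4.depth = 11  [11]
10. n4.fin = 10  [S.off + 15]
11. n7.hot = 27  [S.depth + B.off - 11]
12. n7.key = 22  [S.fin + 12]
13. n9.acc = 3  [terminal]
14. n10.cnt = true  [terminal]
15. n11.cnt = 13  [terminal]
16. n8.cnt = false  [d.acc > 3]
17. n8.mk = "rn"  ["rn"]
18. n8.key = false  [d.acc == g.cnt]
19. n12.acc = false  [A.key > 22]
20. n12.off = 18  [A.key - 4]
21. n13.pre = "my"  [terminal]
22. n12.depth = 16  [S.off - 2]
23. n12.fin = 20  [20]
24. n14.cnt = 28  [terminal]
25. n7.cnt = 9  [S.depth - 7]
26. n3.ok = -4  [S.depth - 15]
27. n3.lim = true  [A.cnt > 8]
28. n1.ok = "qv"  ["qv"]
29. n1.lim = 17  [B.ok + d.acc + 7]
30. n15.acc = false  [false]
31. n15.off = 1  [S₀.off - 24]
32. n17.hot = 21  [21]
33. n17.key = -5  [-5]
34. n19.pre = "qw"  [terminal]
35. n20.cnt = 26  [terminal]
36. n18.ok = "xy"  ["xy"]
37. n18.lim = 6  [6]
38. n22.cnt = -2  [terminal]
39. n23.depth = false  [terminal]
40. n21.cnt = false  [b.depth == true]
41. n21.mk = "zm"  ["zm"]
42. n21.key = false  [b.depth == true]
43. n17.cnt = 27  [(if C.key then A.key else D.lim) + 21]
44. n24.hot = 16  [A₀.cnt - 11]
45. n24.key = -6  [A₀.cnt * 3 - 87]
46. n25.cnt = false  [terminal]
47. n24.cnt = 4  [(if c.cnt then A.key else A.hot) - 12]
48. n26.pre = "yv"  [terminal]
49. n16.ok = "yvw"  [e.pre ++ "w"]
50. n16.lim = 28  [A₀.cnt + A₁.cnt - 3]
51. n15.depth = 9  [9]
52. n15.fin = 10  [D.lim - 18]
53. n0.depth = 13  [S₀.off - 12]
54. n0.fin = 25  [S₁.depth + 16]

9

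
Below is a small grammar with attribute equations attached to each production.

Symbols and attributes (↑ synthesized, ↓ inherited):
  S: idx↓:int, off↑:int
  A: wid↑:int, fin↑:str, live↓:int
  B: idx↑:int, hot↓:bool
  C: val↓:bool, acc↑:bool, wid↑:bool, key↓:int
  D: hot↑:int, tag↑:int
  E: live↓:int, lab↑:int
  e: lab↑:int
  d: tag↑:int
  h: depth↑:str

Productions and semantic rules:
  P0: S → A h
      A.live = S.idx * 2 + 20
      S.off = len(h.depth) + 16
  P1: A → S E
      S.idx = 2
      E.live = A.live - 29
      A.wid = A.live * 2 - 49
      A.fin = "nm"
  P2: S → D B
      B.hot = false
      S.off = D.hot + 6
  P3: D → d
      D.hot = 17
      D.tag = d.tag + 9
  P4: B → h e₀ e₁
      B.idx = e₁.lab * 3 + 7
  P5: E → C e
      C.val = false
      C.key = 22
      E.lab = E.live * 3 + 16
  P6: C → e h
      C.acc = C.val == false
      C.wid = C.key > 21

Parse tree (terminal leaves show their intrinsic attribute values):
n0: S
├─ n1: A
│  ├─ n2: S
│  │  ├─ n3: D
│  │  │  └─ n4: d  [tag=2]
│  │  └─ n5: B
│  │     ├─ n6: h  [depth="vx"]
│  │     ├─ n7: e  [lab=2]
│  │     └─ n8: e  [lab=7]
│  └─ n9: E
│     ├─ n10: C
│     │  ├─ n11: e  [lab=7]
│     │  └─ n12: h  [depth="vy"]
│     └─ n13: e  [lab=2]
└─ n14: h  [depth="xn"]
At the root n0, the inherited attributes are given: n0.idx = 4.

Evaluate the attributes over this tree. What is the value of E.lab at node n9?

13

1. n0.idx = 4  [given at root]
2. n1.live = 28  [S.idx * 2 + 20]
3. n2.idx = 2  [2]
4. n4.tag = 2  [terminal]
5. n3.hot = 17  [17]
6. n3.tag = 11  [d.tag + 9]
7. n5.hot = false  [false]
8. n6.depth = "vx"  [terminal]
9. n7.lab = 2  [terminal]
10. n8.lab = 7  [terminal]
11. n5.idx = 28  [e₁.lab * 3 + 7]
12. n2.off = 23  [D.hot + 6]
13. n9.live = -1  [A.live - 29]
14. n10.val = false  [false]
15. n10.key = 22  [22]
16. n11.lab = 7  [terminal]
17. n12.depth = "vy"  [terminal]
18. n10.acc = true  [C.val == false]
19. n10.wid = true  [C.key > 21]
20. n13.lab = 2  [terminal]
21. n9.lab = 13  [E.live * 3 + 16]
22. n1.wid = 7  [A.live * 2 - 49]
23. n1.fin = "nm"  ["nm"]
24. n14.depth = "xn"  [terminal]
25. n0.off = 18  [len(h.depth) + 16]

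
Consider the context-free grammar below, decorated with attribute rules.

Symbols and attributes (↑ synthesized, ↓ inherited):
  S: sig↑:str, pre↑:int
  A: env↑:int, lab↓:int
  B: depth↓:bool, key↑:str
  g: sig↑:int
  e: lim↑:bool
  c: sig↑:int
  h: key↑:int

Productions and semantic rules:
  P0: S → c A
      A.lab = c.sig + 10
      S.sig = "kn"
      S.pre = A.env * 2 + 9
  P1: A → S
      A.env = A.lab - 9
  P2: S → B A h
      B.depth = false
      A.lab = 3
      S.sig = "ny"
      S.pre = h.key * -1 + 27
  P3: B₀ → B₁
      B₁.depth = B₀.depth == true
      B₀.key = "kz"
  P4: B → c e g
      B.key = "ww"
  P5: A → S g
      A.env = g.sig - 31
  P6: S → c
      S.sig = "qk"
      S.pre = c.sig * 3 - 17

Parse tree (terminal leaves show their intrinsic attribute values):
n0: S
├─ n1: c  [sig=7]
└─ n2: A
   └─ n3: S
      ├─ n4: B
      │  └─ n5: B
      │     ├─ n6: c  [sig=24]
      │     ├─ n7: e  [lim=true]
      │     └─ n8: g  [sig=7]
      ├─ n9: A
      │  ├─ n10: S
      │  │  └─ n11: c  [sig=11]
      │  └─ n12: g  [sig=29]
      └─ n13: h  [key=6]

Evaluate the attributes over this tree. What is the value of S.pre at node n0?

25

1. n1.sig = 7  [terminal]
2. n2.lab = 17  [c.sig + 10]
3. n4.depth = false  [false]
4. n5.depth = false  [B₀.depth == true]
5. n6.sig = 24  [terminal]
6. n7.lim = true  [terminal]
7. n8.sig = 7  [terminal]
8. n5.key = "ww"  ["ww"]
9. n4.key = "kz"  ["kz"]
10. n9.lab = 3  [3]
11. n11.sig = 11  [terminal]
12. n10.sig = "qk"  ["qk"]
13. n10.pre = 16  [c.sig * 3 - 17]
14. n12.sig = 29  [terminal]
15. n9.env = -2  [g.sig - 31]
16. n13.key = 6  [terminal]
17. n3.sig = "ny"  ["ny"]
18. n3.pre = 21  [h.key * -1 + 27]
19. n2.env = 8  [A.lab - 9]
20. n0.sig = "kn"  ["kn"]
21. n0.pre = 25  [A.env * 2 + 9]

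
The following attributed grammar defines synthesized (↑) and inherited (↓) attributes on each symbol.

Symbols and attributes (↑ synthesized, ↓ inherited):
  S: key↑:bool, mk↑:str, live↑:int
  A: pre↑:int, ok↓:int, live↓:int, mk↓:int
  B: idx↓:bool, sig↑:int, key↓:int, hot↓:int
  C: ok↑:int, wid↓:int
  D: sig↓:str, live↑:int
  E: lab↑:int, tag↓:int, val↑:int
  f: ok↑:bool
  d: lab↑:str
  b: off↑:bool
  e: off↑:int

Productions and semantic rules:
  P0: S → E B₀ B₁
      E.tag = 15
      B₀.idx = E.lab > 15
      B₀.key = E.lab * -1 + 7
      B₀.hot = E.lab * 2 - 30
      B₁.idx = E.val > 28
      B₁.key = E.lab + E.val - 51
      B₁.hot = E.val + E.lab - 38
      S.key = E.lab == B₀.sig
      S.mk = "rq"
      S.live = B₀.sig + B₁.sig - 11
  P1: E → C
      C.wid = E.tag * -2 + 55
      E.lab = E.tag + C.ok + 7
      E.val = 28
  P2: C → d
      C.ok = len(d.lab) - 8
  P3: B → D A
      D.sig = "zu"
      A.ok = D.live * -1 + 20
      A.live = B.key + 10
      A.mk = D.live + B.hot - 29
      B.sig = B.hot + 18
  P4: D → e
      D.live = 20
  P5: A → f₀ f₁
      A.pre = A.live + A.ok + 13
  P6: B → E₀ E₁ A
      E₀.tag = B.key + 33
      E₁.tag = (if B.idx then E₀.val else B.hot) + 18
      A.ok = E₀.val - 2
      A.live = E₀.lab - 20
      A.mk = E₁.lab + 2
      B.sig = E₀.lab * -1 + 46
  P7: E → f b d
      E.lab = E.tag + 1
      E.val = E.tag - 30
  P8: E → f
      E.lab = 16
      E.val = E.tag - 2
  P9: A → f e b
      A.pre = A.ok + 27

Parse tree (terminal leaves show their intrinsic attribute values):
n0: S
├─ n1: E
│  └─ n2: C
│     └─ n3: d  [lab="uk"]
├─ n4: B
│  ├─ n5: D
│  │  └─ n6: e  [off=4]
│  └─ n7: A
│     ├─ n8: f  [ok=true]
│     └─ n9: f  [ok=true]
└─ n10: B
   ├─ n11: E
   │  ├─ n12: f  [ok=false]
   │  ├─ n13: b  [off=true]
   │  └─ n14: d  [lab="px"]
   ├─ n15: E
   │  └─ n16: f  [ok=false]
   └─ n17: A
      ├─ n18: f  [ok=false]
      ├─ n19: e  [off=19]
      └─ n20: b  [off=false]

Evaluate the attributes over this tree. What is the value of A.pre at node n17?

21

1. n1.tag = 15  [15]
2. n2.wid = 25  [E.tag * -2 + 55]
3. n3.lab = "uk"  [terminal]
4. n2.ok = -6  [len(d.lab) - 8]
5. n1.lab = 16  [E.tag + C.ok + 7]
6. n1.val = 28  [28]
7. n4.idx = true  [E.lab > 15]
8. n4.key = -9  [E.lab * -1 + 7]
9. n4.hot = 2  [E.lab * 2 - 30]
10. n5.sig = "zu"  ["zu"]
11. n6.off = 4  [terminal]
12. n5.live = 20  [20]
13. n7.ok = 0  [D.live * -1 + 20]
14. n7.live = 1  [B.key + 10]
15. n7.mk = -7  [D.live + B.hot - 29]
16. n8.ok = true  [terminal]
17. n9.ok = true  [terminal]
18. n7.pre = 14  [A.live + A.ok + 13]
19. n4.sig = 20  [B.hot + 18]
20. n10.idx = false  [E.val > 28]
21. n10.key = -7  [E.lab + E.val - 51]
22. n10.hot = 6  [E.val + E.lab - 38]
23. n11.tag = 26  [B.key + 33]
24. n12.ok = false  [terminal]
25. n13.off = true  [terminal]
26. n14.lab = "px"  [terminal]
27. n11.lab = 27  [E.tag + 1]
28. n11.val = -4  [E.tag - 30]
29. n15.tag = 24  [(if B.idx then E₀.val else B.hot) + 18]
30. n16.ok = false  [terminal]
31. n15.lab = 16  [16]
32. n15.val = 22  [E.tag - 2]
33. n17.ok = -6  [E₀.val - 2]
34. n17.live = 7  [E₀.lab - 20]
35. n17.mk = 18  [E₁.lab + 2]
36. n18.ok = false  [terminal]
37. n19.off = 19  [terminal]
38. n20.off = false  [terminal]
39. n17.pre = 21  [A.ok + 27]
40. n10.sig = 19  [E₀.lab * -1 + 46]
41. n0.key = false  [E.lab == B₀.sig]
42. n0.mk = "rq"  ["rq"]
43. n0.live = 28  [B₀.sig + B₁.sig - 11]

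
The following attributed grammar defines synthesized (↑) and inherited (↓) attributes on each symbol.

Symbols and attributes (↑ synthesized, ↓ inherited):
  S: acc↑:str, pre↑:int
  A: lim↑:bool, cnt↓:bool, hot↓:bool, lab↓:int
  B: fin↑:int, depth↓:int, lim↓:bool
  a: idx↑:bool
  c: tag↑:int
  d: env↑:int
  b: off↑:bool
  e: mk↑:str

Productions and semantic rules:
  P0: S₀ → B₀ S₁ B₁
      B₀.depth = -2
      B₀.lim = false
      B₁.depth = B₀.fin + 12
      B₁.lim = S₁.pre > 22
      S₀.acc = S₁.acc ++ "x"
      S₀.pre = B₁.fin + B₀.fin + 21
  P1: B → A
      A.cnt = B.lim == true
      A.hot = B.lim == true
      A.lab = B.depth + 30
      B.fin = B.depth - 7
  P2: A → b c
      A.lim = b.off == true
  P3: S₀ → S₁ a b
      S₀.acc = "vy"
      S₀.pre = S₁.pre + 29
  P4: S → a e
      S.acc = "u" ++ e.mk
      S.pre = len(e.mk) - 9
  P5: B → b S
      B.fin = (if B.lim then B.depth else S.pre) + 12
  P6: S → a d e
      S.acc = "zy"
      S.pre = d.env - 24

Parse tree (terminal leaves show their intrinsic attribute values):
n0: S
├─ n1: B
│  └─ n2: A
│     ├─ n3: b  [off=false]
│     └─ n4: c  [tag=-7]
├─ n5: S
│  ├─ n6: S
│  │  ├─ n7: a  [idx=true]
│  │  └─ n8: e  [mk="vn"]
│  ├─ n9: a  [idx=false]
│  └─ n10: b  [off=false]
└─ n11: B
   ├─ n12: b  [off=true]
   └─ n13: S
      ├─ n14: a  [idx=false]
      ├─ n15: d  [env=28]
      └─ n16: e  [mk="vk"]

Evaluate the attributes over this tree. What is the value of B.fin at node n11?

16

1. n1.depth = -2  [-2]
2. n1.lim = false  [false]
3. n2.cnt = false  [B.lim == true]
4. n2.hot = false  [B.lim == true]
5. n2.lab = 28  [B.depth + 30]
6. n3.off = false  [terminal]
7. n4.tag = -7  [terminal]
8. n2.lim = false  [b.off == true]
9. n1.fin = -9  [B.depth - 7]
10. n7.idx = true  [terminal]
11. n8.mk = "vn"  [terminal]
12. n6.acc = "uvn"  ["u" ++ e.mk]
13. n6.pre = -7  [len(e.mk) - 9]
14. n9.idx = false  [terminal]
15. n10.off = false  [terminal]
16. n5.acc = "vy"  ["vy"]
17. n5.pre = 22  [S₁.pre + 29]
18. n11.depth = 3  [B₀.fin + 12]
19. n11.lim = false  [S₁.pre > 22]
20. n12.off = true  [terminal]
21. n14.idx = false  [terminal]
22. n15.env = 28  [terminal]
23. n16.mk = "vk"  [terminal]
24. n13.acc = "zy"  ["zy"]
25. n13.pre = 4  [d.env - 24]
26. n11.fin = 16  [(if B.lim then B.depth else S.pre) + 12]
27. n0.acc = "vyx"  [S₁.acc ++ "x"]
28. n0.pre = 28  [B₁.fin + B₀.fin + 21]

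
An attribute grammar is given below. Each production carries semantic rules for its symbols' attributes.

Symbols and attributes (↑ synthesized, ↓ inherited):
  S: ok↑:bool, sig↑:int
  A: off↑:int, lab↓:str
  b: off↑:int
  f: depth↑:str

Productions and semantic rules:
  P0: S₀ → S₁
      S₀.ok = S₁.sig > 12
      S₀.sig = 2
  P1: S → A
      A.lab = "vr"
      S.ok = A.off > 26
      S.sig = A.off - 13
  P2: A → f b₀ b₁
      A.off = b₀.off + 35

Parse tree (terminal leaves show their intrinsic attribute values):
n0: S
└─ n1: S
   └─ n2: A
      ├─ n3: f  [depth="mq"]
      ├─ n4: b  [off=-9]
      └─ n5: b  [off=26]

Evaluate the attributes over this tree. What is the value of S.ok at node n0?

true

1. n2.lab = "vr"  ["vr"]
2. n3.depth = "mq"  [terminal]
3. n4.off = -9  [terminal]
4. n5.off = 26  [terminal]
5. n2.off = 26  [b₀.off + 35]
6. n1.ok = false  [A.off > 26]
7. n1.sig = 13  [A.off - 13]
8. n0.ok = true  [S₁.sig > 12]
9. n0.sig = 2  [2]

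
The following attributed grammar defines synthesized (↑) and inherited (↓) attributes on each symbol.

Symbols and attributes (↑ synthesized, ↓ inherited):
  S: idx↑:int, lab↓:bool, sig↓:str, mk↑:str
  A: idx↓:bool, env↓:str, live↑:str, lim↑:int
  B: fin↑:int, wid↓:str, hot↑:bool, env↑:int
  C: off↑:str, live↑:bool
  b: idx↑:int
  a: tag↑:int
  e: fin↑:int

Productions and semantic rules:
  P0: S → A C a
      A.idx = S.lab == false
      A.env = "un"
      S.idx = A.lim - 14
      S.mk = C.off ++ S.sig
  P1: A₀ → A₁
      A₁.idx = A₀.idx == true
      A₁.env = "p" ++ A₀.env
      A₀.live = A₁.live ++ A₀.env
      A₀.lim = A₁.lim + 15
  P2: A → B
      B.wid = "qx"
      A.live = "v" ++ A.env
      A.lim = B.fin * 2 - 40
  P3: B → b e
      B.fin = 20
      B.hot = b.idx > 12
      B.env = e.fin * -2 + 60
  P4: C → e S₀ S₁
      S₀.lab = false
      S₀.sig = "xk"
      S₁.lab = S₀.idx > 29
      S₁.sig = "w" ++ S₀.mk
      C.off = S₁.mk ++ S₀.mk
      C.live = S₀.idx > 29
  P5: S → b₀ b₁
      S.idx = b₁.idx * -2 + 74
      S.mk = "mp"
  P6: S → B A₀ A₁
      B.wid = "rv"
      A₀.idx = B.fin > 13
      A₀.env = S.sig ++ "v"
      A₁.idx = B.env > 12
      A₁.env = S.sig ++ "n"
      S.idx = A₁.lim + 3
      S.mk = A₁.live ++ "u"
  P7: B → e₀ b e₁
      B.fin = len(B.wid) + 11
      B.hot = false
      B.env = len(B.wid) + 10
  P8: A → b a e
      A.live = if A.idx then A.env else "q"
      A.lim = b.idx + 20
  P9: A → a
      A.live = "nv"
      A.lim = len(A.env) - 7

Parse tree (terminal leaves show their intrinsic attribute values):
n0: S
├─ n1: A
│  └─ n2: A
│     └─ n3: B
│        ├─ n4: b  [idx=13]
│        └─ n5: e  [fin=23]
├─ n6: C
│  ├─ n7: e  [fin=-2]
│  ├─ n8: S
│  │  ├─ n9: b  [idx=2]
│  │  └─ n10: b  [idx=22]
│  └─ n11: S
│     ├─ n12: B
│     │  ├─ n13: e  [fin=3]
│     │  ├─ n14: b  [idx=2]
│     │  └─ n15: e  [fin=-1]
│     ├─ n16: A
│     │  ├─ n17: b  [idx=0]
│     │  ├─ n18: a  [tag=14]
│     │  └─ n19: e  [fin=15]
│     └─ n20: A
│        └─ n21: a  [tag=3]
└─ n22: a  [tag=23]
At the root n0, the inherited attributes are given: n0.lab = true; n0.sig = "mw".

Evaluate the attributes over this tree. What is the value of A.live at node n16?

"q"

1. n0.lab = true  [given at root]
2. n0.sig = "mw"  [given at root]
3. n1.idx = false  [S.lab == false]
4. n1.env = "un"  ["un"]
5. n2.idx = false  [A₀.idx == true]
6. n2.env = "pun"  ["p" ++ A₀.env]
7. n3.wid = "qx"  ["qx"]
8. n4.idx = 13  [terminal]
9. n5.fin = 23  [terminal]
10. n3.fin = 20  [20]
11. n3.hot = true  [b.idx > 12]
12. n3.env = 14  [e.fin * -2 + 60]
13. n2.live = "vpun"  ["v" ++ A.env]
14. n2.lim = 0  [B.fin * 2 - 40]
15. n1.live = "vpunun"  [A₁.live ++ A₀.env]
16. n1.lim = 15  [A₁.lim + 15]
17. n7.fin = -2  [terminal]
18. n8.lab = false  [false]
19. n8.sig = "xk"  ["xk"]
20. n9.idx = 2  [terminal]
21. n10.idx = 22  [terminal]
22. n8.idx = 30  [b₁.idx * -2 + 74]
23. n8.mk = "mp"  ["mp"]
24. n11.lab = true  [S₀.idx > 29]
25. n11.sig = "wmp"  ["w" ++ S₀.mk]
26. n12.wid = "rv"  ["rv"]
27. n13.fin = 3  [terminal]
28. n14.idx = 2  [terminal]
29. n15.fin = -1  [terminal]
30. n12.fin = 13  [len(B.wid) + 11]
31. n12.hot = false  [false]
32. n12.env = 12  [len(B.wid) + 10]
33. n16.idx = false  [B.fin > 13]
34. n16.env = "wmpv"  [S.sig ++ "v"]
35. n17.idx = 0  [terminal]
36. n18.tag = 14  [terminal]
37. n19.fin = 15  [terminal]
38. n16.live = "q"  [if A.idx then A.env else "q"]
39. n16.lim = 20  [b.idx + 20]
40. n20.idx = false  [B.env > 12]
41. n20.env = "wmpn"  [S.sig ++ "n"]
42. n21.tag = 3  [terminal]
43. n20.live = "nv"  ["nv"]
44. n20.lim = -3  [len(A.env) - 7]
45. n11.idx = 0  [A₁.lim + 3]
46. n11.mk = "nvu"  [A₁.live ++ "u"]
47. n6.off = "nvump"  [S₁.mk ++ S₀.mk]
48. n6.live = true  [S₀.idx > 29]
49. n22.tag = 23  [terminal]
50. n0.idx = 1  [A.lim - 14]
51. n0.mk = "nvumpmw"  [C.off ++ S.sig]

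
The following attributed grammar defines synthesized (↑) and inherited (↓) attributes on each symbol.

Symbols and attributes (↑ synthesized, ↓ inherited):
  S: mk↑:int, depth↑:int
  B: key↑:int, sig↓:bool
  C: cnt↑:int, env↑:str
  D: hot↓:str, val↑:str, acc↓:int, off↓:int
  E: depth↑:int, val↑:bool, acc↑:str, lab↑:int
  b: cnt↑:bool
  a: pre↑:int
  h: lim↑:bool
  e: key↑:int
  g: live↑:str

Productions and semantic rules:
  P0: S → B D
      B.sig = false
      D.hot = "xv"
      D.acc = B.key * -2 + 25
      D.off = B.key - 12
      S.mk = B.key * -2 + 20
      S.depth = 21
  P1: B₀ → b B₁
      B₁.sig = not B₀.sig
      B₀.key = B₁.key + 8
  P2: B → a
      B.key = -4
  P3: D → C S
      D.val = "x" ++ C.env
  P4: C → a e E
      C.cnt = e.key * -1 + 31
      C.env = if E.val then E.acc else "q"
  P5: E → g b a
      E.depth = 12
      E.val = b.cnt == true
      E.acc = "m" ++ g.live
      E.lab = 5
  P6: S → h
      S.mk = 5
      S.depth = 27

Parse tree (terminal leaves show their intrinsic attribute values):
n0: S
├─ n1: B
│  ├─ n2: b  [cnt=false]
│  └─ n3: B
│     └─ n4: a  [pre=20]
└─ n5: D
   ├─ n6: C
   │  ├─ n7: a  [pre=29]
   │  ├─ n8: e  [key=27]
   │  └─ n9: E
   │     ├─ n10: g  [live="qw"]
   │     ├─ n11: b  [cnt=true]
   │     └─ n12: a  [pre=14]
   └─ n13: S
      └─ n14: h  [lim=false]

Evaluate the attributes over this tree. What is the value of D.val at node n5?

"xmqw"

1. n1.sig = false  [false]
2. n2.cnt = false  [terminal]
3. n3.sig = true  [not B₀.sig]
4. n4.pre = 20  [terminal]
5. n3.key = -4  [-4]
6. n1.key = 4  [B₁.key + 8]
7. n5.hot = "xv"  ["xv"]
8. n5.acc = 17  [B.key * -2 + 25]
9. n5.off = -8  [B.key - 12]
10. n7.pre = 29  [terminal]
11. n8.key = 27  [terminal]
12. n10.live = "qw"  [terminal]
13. n11.cnt = true  [terminal]
14. n12.pre = 14  [terminal]
15. n9.depth = 12  [12]
16. n9.val = true  [b.cnt == true]
17. n9.acc = "mqw"  ["m" ++ g.live]
18. n9.lab = 5  [5]
19. n6.cnt = 4  [e.key * -1 + 31]
20. n6.env = "mqw"  [if E.val then E.acc else "q"]
21. n14.lim = false  [terminal]
22. n13.mk = 5  [5]
23. n13.depth = 27  [27]
24. n5.val = "xmqw"  ["x" ++ C.env]
25. n0.mk = 12  [B.key * -2 + 20]
26. n0.depth = 21  [21]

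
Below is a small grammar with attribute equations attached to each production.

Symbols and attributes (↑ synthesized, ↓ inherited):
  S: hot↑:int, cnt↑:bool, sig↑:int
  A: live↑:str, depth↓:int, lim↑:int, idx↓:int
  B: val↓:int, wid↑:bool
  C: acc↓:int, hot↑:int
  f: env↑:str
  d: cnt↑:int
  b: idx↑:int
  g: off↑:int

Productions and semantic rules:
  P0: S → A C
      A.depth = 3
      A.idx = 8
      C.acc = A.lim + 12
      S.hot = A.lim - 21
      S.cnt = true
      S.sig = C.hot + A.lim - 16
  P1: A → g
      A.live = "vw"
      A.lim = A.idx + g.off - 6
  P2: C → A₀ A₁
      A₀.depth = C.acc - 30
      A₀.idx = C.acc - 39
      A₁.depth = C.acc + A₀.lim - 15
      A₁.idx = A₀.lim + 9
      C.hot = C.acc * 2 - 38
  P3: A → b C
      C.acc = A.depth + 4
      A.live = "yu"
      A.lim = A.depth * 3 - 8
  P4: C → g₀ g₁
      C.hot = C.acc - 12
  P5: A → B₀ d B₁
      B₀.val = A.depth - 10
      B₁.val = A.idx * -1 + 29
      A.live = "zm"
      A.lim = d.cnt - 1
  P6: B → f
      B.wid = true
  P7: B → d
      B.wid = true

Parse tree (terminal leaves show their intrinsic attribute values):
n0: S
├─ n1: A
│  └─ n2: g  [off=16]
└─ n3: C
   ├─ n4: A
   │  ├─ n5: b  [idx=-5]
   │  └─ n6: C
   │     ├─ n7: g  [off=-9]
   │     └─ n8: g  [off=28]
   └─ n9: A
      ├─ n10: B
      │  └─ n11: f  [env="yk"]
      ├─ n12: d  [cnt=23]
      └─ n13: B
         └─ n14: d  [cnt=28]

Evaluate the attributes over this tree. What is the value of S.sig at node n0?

24

1. n1.depth = 3  [3]
2. n1.idx = 8  [8]
3. n2.off = 16  [terminal]
4. n1.live = "vw"  ["vw"]
5. n1.lim = 18  [A.idx + g.off - 6]
6. n3.acc = 30  [A.lim + 12]
7. n4.depth = 0  [C.acc - 30]
8. n4.idx = -9  [C.acc - 39]
9. n5.idx = -5  [terminal]
10. n6.acc = 4  [A.depth + 4]
11. n7.off = -9  [terminal]
12. n8.off = 28  [terminal]
13. n6.hot = -8  [C.acc - 12]
14. n4.live = "yu"  ["yu"]
15. n4.lim = -8  [A.depth * 3 - 8]
16. n9.depth = 7  [C.acc + A₀.lim - 15]
17. n9.idx = 1  [A₀.lim + 9]
18. n10.val = -3  [A.depth - 10]
19. n11.env = "yk"  [terminal]
20. n10.wid = true  [true]
21. n12.cnt = 23  [terminal]
22. n13.val = 28  [A.idx * -1 + 29]
23. n14.cnt = 28  [terminal]
24. n13.wid = true  [true]
25. n9.live = "zm"  ["zm"]
26. n9.lim = 22  [d.cnt - 1]
27. n3.hot = 22  [C.acc * 2 - 38]
28. n0.hot = -3  [A.lim - 21]
29. n0.cnt = true  [true]
30. n0.sig = 24  [C.hot + A.lim - 16]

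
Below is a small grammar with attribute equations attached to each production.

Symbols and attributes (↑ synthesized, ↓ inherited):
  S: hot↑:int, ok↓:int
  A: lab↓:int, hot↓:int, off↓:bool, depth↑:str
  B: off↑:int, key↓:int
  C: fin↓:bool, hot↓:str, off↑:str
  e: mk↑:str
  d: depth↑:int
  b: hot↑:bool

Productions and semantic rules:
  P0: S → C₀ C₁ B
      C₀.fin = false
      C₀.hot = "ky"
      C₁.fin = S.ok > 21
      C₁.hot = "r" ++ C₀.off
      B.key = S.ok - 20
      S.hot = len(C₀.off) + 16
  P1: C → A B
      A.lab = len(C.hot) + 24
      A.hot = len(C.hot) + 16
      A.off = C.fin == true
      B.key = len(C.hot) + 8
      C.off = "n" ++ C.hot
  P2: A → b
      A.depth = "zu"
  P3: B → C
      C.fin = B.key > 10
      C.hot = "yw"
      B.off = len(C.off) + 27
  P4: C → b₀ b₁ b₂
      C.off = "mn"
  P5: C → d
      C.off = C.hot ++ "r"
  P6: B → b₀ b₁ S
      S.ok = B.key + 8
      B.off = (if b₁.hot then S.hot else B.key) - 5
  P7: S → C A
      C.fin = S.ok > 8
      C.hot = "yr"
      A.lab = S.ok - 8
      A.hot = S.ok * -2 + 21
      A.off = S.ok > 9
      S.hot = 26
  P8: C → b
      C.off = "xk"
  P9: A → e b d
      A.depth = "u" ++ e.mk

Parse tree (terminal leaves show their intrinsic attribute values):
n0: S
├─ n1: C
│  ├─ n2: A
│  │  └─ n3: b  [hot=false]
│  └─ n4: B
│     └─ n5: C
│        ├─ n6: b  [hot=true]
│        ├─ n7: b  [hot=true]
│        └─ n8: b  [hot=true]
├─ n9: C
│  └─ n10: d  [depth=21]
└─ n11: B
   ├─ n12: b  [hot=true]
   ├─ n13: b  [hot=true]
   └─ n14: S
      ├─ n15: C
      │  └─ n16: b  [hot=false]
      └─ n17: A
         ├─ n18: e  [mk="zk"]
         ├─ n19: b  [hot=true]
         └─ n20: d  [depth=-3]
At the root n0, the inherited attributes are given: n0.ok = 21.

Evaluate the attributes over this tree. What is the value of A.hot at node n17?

1. n0.ok = 21  [given at root]
2. n1.fin = false  [false]
3. n1.hot = "ky"  ["ky"]
4. n2.lab = 26  [len(C.hot) + 24]
5. n2.hot = 18  [len(C.hot) + 16]
6. n2.off = false  [C.fin == true]
7. n3.hot = false  [terminal]
8. n2.depth = "zu"  ["zu"]
9. n4.key = 10  [len(C.hot) + 8]
10. n5.fin = false  [B.key > 10]
11. n5.hot = "yw"  ["yw"]
12. n6.hot = true  [terminal]
13. n7.hot = true  [terminal]
14. n8.hot = true  [terminal]
15. n5.off = "mn"  ["mn"]
16. n4.off = 29  [len(C.off) + 27]
17. n1.off = "nky"  ["n" ++ C.hot]
18. n9.fin = false  [S.ok > 21]
19. n9.hot = "rnky"  ["r" ++ C₀.off]
20. n10.depth = 21  [terminal]
21. n9.off = "rnkyr"  [C.hot ++ "r"]
22. n11.key = 1  [S.ok - 20]
23. n12.hot = true  [terminal]
24. n13.hot = true  [terminal]
25. n14.ok = 9  [B.key + 8]
26. n15.fin = true  [S.ok > 8]
27. n15.hot = "yr"  ["yr"]
28. n16.hot = false  [terminal]
29. n15.off = "xk"  ["xk"]
30. n17.lab = 1  [S.ok - 8]
31. n17.hot = 3  [S.ok * -2 + 21]
32. n17.off = false  [S.ok > 9]
33. n18.mk = "zk"  [terminal]
34. n19.hot = true  [terminal]
35. n20.depth = -3  [terminal]
36. n17.depth = "uzk"  ["u" ++ e.mk]
37. n14.hot = 26  [26]
38. n11.off = 21  [(if b₁.hot then S.hot else B.key) - 5]
39. n0.hot = 19  [len(C₀.off) + 16]

3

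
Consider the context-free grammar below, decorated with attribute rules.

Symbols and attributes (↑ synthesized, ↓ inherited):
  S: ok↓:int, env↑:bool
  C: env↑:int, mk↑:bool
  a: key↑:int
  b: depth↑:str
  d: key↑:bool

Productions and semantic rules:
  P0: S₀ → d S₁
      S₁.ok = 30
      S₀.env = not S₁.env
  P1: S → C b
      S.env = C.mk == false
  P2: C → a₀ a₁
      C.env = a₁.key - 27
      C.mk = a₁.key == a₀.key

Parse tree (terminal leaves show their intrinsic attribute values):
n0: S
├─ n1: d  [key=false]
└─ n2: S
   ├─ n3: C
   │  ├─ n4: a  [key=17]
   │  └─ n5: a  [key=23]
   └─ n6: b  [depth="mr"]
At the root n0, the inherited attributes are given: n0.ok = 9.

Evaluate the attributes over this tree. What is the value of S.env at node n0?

false

1. n0.ok = 9  [given at root]
2. n1.key = false  [terminal]
3. n2.ok = 30  [30]
4. n4.key = 17  [terminal]
5. n5.key = 23  [terminal]
6. n3.env = -4  [a₁.key - 27]
7. n3.mk = false  [a₁.key == a₀.key]
8. n6.depth = "mr"  [terminal]
9. n2.env = true  [C.mk == false]
10. n0.env = false  [not S₁.env]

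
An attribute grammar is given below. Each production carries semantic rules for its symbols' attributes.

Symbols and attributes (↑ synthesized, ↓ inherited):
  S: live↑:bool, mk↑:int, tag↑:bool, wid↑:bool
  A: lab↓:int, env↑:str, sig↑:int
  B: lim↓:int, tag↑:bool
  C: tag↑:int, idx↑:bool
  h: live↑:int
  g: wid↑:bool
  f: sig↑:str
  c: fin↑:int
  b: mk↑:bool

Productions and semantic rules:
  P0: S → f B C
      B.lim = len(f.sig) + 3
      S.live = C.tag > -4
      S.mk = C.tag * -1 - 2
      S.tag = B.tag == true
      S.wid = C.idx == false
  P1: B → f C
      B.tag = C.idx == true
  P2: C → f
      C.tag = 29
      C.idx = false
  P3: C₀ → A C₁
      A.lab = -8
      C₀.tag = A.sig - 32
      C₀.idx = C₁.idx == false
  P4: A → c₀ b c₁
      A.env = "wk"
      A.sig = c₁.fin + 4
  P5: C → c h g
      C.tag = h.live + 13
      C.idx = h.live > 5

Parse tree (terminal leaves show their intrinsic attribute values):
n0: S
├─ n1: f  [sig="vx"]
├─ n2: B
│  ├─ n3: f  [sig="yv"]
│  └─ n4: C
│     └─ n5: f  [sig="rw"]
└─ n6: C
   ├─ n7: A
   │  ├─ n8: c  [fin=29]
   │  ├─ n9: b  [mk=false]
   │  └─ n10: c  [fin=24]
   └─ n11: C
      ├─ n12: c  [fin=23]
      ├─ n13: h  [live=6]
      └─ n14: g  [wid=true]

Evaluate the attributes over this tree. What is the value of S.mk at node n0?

2

1. n1.sig = "vx"  [terminal]
2. n2.lim = 5  [len(f.sig) + 3]
3. n3.sig = "yv"  [terminal]
4. n5.sig = "rw"  [terminal]
5. n4.tag = 29  [29]
6. n4.idx = false  [false]
7. n2.tag = false  [C.idx == true]
8. n7.lab = -8  [-8]
9. n8.fin = 29  [terminal]
10. n9.mk = false  [terminal]
11. n10.fin = 24  [terminal]
12. n7.env = "wk"  ["wk"]
13. n7.sig = 28  [c₁.fin + 4]
14. n12.fin = 23  [terminal]
15. n13.live = 6  [terminal]
16. n14.wid = true  [terminal]
17. n11.tag = 19  [h.live + 13]
18. n11.idx = true  [h.live > 5]
19. n6.tag = -4  [A.sig - 32]
20. n6.idx = false  [C₁.idx == false]
21. n0.live = false  [C.tag > -4]
22. n0.mk = 2  [C.tag * -1 - 2]
23. n0.tag = false  [B.tag == true]
24. n0.wid = true  [C.idx == false]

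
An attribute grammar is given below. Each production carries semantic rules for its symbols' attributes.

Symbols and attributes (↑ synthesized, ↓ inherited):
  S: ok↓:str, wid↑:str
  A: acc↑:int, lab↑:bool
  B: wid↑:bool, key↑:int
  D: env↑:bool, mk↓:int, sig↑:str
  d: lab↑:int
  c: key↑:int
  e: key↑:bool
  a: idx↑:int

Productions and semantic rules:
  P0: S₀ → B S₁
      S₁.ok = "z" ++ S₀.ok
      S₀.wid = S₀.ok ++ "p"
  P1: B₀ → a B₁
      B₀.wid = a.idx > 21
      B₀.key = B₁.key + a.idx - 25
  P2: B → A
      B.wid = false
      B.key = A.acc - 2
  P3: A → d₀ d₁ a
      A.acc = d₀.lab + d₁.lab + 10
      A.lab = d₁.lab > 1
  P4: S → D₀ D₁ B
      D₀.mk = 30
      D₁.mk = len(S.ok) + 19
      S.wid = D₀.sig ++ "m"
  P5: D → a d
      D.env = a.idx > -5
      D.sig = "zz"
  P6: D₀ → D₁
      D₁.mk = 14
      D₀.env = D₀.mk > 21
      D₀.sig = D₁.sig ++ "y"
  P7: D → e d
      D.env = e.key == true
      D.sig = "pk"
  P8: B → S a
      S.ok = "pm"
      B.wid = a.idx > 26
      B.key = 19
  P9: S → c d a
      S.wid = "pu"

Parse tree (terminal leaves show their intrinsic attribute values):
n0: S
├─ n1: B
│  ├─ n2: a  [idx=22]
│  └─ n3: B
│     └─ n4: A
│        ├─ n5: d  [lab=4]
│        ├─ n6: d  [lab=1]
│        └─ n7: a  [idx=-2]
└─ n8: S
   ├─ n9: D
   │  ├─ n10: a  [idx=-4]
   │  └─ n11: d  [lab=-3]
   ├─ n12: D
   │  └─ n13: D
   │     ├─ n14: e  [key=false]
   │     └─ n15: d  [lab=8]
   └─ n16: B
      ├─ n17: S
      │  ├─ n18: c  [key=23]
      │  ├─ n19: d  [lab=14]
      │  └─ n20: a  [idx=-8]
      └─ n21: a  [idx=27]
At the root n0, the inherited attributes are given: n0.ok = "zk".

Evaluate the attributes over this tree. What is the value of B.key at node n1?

10

1. n0.ok = "zk"  [given at root]
2. n2.idx = 22  [terminal]
3. n5.lab = 4  [terminal]
4. n6.lab = 1  [terminal]
5. n7.idx = -2  [terminal]
6. n4.acc = 15  [d₀.lab + d₁.lab + 10]
7. n4.lab = false  [d₁.lab > 1]
8. n3.wid = false  [false]
9. n3.key = 13  [A.acc - 2]
10. n1.wid = true  [a.idx > 21]
11. n1.key = 10  [B₁.key + a.idx - 25]
12. n8.ok = "zzk"  ["z" ++ S₀.ok]
13. n9.mk = 30  [30]
14. n10.idx = -4  [terminal]
15. n11.lab = -3  [terminal]
16. n9.env = true  [a.idx > -5]
17. n9.sig = "zz"  ["zz"]
18. n12.mk = 22  [len(S.ok) + 19]
19. n13.mk = 14  [14]
20. n14.key = false  [terminal]
21. n15.lab = 8  [terminal]
22. n13.env = false  [e.key == true]
23. n13.sig = "pk"  ["pk"]
24. n12.env = true  [D₀.mk > 21]
25. n12.sig = "pky"  [D₁.sig ++ "y"]
26. n17.ok = "pm"  ["pm"]
27. n18.key = 23  [terminal]
28. n19.lab = 14  [terminal]
29. n20.idx = -8  [terminal]
30. n17.wid = "pu"  ["pu"]
31. n21.idx = 27  [terminal]
32. n16.wid = true  [a.idx > 26]
33. n16.key = 19  [19]
34. n8.wid = "zzm"  [D₀.sig ++ "m"]
35. n0.wid = "zkp"  [S₀.ok ++ "p"]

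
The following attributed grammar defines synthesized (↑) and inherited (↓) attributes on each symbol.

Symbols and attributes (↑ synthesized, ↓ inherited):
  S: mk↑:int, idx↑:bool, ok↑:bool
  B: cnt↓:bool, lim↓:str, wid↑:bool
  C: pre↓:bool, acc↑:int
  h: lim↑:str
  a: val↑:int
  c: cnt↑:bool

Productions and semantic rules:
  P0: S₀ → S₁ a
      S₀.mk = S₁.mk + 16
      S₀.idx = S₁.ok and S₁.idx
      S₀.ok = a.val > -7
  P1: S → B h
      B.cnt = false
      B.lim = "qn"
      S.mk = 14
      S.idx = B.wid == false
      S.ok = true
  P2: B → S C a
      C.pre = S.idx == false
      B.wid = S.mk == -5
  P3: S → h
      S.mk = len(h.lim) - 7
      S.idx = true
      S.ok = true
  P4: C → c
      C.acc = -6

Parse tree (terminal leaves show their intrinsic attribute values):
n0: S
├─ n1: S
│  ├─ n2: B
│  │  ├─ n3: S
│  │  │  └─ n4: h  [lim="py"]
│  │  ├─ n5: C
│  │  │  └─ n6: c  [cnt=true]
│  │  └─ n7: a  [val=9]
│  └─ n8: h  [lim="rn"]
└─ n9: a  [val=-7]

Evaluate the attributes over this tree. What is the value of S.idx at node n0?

false

1. n2.cnt = false  [false]
2. n2.lim = "qn"  ["qn"]
3. n4.lim = "py"  [terminal]
4. n3.mk = -5  [len(h.lim) - 7]
5. n3.idx = true  [true]
6. n3.ok = true  [true]
7. n5.pre = false  [S.idx == false]
8. n6.cnt = true  [terminal]
9. n5.acc = -6  [-6]
10. n7.val = 9  [terminal]
11. n2.wid = true  [S.mk == -5]
12. n8.lim = "rn"  [terminal]
13. n1.mk = 14  [14]
14. n1.idx = false  [B.wid == false]
15. n1.ok = true  [true]
16. n9.val = -7  [terminal]
17. n0.mk = 30  [S₁.mk + 16]
18. n0.idx = false  [S₁.ok and S₁.idx]
19. n0.ok = false  [a.val > -7]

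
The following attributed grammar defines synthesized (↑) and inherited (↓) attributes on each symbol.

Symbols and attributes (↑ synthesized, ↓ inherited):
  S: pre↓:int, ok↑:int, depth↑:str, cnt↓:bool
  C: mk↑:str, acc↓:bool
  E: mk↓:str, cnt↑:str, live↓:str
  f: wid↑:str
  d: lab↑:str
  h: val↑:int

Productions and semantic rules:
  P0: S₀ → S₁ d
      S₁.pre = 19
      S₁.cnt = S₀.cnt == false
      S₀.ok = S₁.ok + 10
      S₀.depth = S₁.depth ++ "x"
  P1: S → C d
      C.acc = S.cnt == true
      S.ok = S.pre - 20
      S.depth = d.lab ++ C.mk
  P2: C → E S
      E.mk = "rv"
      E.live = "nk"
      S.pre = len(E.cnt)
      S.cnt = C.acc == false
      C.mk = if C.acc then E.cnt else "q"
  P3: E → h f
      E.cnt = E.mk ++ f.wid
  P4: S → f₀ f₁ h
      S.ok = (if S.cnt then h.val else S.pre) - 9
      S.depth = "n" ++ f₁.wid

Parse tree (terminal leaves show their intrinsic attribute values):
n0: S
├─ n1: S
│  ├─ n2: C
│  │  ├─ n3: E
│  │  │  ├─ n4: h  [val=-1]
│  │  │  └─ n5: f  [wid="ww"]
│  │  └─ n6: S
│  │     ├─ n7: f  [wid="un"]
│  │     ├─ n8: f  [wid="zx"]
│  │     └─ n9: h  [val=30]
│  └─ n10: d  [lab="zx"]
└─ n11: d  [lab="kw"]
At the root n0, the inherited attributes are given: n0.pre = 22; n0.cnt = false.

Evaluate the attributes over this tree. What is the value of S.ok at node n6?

-5

1. n0.pre = 22  [given at root]
2. n0.cnt = false  [given at root]
3. n1.pre = 19  [19]
4. n1.cnt = true  [S₀.cnt == false]
5. n2.acc = true  [S.cnt == true]
6. n3.mk = "rv"  ["rv"]
7. n3.live = "nk"  ["nk"]
8. n4.val = -1  [terminal]
9. n5.wid = "ww"  [terminal]
10. n3.cnt = "rvww"  [E.mk ++ f.wid]
11. n6.pre = 4  [len(E.cnt)]
12. n6.cnt = false  [C.acc == false]
13. n7.wid = "un"  [terminal]
14. n8.wid = "zx"  [terminal]
15. n9.val = 30  [terminal]
16. n6.ok = -5  [(if S.cnt then h.val else S.pre) - 9]
17. n6.depth = "nzx"  ["n" ++ f₁.wid]
18. n2.mk = "rvww"  [if C.acc then E.cnt else "q"]
19. n10.lab = "zx"  [terminal]
20. n1.ok = -1  [S.pre - 20]
21. n1.depth = "zxrvww"  [d.lab ++ C.mk]
22. n11.lab = "kw"  [terminal]
23. n0.ok = 9  [S₁.ok + 10]
24. n0.depth = "zxrvwwx"  [S₁.depth ++ "x"]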